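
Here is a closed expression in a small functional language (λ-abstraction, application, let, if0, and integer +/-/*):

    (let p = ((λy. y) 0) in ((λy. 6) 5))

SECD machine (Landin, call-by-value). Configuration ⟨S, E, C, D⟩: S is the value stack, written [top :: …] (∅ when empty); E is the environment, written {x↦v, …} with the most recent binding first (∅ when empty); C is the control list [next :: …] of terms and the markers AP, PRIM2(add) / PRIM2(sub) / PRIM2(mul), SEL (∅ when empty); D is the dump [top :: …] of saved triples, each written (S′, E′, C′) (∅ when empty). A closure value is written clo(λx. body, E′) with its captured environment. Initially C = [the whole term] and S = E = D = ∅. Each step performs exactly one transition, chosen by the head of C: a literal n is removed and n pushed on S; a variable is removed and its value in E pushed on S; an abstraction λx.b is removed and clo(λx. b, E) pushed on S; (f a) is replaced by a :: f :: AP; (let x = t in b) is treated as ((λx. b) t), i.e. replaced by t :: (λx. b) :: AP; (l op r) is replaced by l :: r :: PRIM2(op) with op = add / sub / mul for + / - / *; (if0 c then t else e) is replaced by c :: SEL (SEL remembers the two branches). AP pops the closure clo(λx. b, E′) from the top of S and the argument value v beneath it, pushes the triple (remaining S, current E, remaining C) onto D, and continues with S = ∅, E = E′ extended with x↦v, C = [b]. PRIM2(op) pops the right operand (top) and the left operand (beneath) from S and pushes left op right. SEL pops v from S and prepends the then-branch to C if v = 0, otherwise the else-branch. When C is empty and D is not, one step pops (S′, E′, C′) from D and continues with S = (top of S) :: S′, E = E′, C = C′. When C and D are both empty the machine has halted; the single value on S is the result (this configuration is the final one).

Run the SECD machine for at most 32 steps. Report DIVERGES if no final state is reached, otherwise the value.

Answer: 6

Machine steps:
t=0: [S=∅ | E=∅ | C=[(let p = ((λy. y) 0) in ((λy. 6) 5))] | D=∅]
t=1: [S=∅ | E=∅ | C=[((λy. y) 0) :: (λp. ((λy. 6) 5)) :: AP] | D=∅]
t=2: [S=∅ | E=∅ | C=[0 :: (λy. y) :: AP :: (λp. ((λy. 6) 5)) :: AP] | D=∅]
t=3: [S=[0] | E=∅ | C=[(λy. y) :: AP :: (λp. ((λy. 6) 5)) :: AP] | D=∅]
t=4: [S=[clo(λy. y, ∅) :: 0] | E=∅ | C=[AP :: (λp. ((λy. 6) 5)) :: AP] | D=∅]
t=5: [S=∅ | E={y↦0} | C=[y] | D=[(∅, ∅, [(λp. ((λy. 6) 5)) :: AP])]]
t=6: [S=[0] | E={y↦0} | C=∅ | D=[(∅, ∅, [(λp. ((λy. 6) 5)) :: AP])]]
t=7: [S=[0] | E=∅ | C=[(λp. ((λy. 6) 5)) :: AP] | D=∅]
t=8: [S=[clo(λp. ((λy. 6) 5), ∅) :: 0] | E=∅ | C=[AP] | D=∅]
t=9: [S=∅ | E={p↦0} | C=[((λy. 6) 5)] | D=[(∅, ∅, ∅)]]
t=10: [S=∅ | E={p↦0} | C=[5 :: (λy. 6) :: AP] | D=[(∅, ∅, ∅)]]
t=11: [S=[5] | E={p↦0} | C=[(λy. 6) :: AP] | D=[(∅, ∅, ∅)]]
t=12: [S=[clo(λy. 6, {p↦0}) :: 5] | E={p↦0} | C=[AP] | D=[(∅, ∅, ∅)]]
t=13: [S=∅ | E={y↦5, p↦0} | C=[6] | D=[(∅, {p↦0}, ∅) :: (∅, ∅, ∅)]]
t=14: [S=[6] | E={y↦5, p↦0} | C=∅ | D=[(∅, {p↦0}, ∅) :: (∅, ∅, ∅)]]
t=15: [S=[6] | E={p↦0} | C=∅ | D=[(∅, ∅, ∅)]]
t=16: [S=[6] | E=∅ | C=∅ | D=∅]
→ final value 6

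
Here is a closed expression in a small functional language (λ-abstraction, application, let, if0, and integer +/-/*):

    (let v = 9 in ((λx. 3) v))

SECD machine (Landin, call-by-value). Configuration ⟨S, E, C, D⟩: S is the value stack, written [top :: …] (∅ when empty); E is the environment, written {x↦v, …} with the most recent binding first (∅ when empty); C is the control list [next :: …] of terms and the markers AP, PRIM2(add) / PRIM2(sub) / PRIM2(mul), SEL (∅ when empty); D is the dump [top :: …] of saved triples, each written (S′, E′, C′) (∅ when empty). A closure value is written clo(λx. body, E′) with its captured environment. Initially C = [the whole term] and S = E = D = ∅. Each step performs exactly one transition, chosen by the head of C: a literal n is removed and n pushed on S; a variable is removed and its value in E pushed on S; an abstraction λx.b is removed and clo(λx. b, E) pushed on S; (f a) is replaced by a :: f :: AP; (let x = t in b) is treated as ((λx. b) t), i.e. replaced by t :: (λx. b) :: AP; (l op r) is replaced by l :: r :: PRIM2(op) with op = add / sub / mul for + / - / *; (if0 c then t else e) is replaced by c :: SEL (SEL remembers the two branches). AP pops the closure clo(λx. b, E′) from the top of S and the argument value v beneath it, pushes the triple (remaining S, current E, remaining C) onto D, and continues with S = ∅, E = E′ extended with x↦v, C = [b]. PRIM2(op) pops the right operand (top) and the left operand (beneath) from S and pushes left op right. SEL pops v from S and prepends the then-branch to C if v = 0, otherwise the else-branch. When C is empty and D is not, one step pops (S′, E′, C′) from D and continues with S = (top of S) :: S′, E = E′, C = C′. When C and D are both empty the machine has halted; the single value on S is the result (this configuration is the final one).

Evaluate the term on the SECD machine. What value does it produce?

step 0: <S=∅, E=∅, C=[(let v = 9 in ((λx. 3) v))], D=∅>
step 1: <S=∅, E=∅, C=[9 :: (λv. ((λx. 3) v)) :: AP], D=∅>
step 2: <S=[9], E=∅, C=[(λv. ((λx. 3) v)) :: AP], D=∅>
step 3: <S=[clo(λv. ((λx. 3) v), ∅) :: 9], E=∅, C=[AP], D=∅>
step 4: <S=∅, E={v↦9}, C=[((λx. 3) v)], D=[(∅, ∅, ∅)]>
step 5: <S=∅, E={v↦9}, C=[v :: (λx. 3) :: AP], D=[(∅, ∅, ∅)]>
step 6: <S=[9], E={v↦9}, C=[(λx. 3) :: AP], D=[(∅, ∅, ∅)]>
step 7: <S=[clo(λx. 3, {v↦9}) :: 9], E={v↦9}, C=[AP], D=[(∅, ∅, ∅)]>
step 8: <S=∅, E={x↦9, v↦9}, C=[3], D=[(∅, {v↦9}, ∅) :: (∅, ∅, ∅)]>
step 9: <S=[3], E={x↦9, v↦9}, C=∅, D=[(∅, {v↦9}, ∅) :: (∅, ∅, ∅)]>
step 10: <S=[3], E={v↦9}, C=∅, D=[(∅, ∅, ∅)]>
step 11: <S=[3], E=∅, C=∅, D=∅>
→ final value 3

Answer: 3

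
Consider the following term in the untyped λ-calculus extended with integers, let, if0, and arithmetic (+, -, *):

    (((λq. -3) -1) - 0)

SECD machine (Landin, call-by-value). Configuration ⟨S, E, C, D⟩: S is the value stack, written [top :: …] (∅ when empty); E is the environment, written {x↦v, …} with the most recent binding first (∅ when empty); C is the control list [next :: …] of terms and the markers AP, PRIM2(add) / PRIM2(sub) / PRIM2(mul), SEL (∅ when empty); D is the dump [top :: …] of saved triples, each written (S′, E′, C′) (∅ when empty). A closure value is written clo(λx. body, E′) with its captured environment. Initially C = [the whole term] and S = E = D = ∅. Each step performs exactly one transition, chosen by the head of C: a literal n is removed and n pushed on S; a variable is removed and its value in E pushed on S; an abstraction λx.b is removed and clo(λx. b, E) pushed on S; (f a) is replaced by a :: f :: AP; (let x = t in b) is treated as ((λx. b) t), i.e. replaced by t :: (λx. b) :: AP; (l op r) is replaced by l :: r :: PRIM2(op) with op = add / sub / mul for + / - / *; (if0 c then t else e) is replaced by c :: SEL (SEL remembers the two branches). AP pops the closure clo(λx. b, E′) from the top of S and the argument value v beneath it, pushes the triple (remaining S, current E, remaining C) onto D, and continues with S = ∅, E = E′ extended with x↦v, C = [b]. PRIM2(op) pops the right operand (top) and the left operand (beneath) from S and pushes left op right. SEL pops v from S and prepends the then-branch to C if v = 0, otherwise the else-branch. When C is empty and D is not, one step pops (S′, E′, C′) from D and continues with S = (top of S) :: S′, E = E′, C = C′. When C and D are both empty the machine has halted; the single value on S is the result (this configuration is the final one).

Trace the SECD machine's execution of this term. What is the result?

Answer: -3

Execution trace:
step 0: <S=∅, E=∅, C=[(((λq. -3) -1) - 0)], D=∅>
step 1: <S=∅, E=∅, C=[((λq. -3) -1) :: 0 :: PRIM2(sub)], D=∅>
step 2: <S=∅, E=∅, C=[-1 :: (λq. -3) :: AP :: 0 :: PRIM2(sub)], D=∅>
step 3: <S=[-1], E=∅, C=[(λq. -3) :: AP :: 0 :: PRIM2(sub)], D=∅>
step 4: <S=[clo(λq. -3, ∅) :: -1], E=∅, C=[AP :: 0 :: PRIM2(sub)], D=∅>
step 5: <S=∅, E={q↦-1}, C=[-3], D=[(∅, ∅, [0 :: PRIM2(sub)])]>
step 6: <S=[-3], E={q↦-1}, C=∅, D=[(∅, ∅, [0 :: PRIM2(sub)])]>
step 7: <S=[-3], E=∅, C=[0 :: PRIM2(sub)], D=∅>
step 8: <S=[0 :: -3], E=∅, C=[PRIM2(sub)], D=∅>
step 9: <S=[-3], E=∅, C=∅, D=∅>
→ final value -3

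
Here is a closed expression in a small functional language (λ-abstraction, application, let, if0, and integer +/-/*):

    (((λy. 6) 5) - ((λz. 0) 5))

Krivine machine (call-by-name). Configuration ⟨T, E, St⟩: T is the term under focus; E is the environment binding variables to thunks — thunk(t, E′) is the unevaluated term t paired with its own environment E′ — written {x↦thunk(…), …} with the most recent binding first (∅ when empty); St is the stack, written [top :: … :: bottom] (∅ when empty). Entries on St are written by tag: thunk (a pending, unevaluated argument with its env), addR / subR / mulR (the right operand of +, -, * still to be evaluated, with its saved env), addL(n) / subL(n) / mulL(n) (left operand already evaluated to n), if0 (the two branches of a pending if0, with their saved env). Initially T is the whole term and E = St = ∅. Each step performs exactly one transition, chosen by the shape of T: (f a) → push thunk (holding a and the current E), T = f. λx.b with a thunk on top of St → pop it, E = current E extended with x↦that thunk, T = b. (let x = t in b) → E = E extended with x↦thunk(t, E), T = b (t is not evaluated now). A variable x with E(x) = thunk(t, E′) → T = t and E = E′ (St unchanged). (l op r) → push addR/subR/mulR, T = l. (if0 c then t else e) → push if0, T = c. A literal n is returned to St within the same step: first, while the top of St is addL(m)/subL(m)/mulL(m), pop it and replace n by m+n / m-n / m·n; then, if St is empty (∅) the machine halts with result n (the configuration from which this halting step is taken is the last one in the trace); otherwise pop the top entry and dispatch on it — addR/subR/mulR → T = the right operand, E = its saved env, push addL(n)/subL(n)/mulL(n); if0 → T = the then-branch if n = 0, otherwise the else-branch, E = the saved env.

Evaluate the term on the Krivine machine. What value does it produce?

0. [T=(((λy. 6) 5) - ((λz. 0) 5)) | E=∅ | St=∅]
1. [T=((λy. 6) 5) | E=∅ | St=[subR]]
2. [T=(λy. 6) | E=∅ | St=[thunk :: subR]]
3. [T=6 | E={y↦thunk(5, ∅)} | St=[subR]]
4. [T=((λz. 0) 5) | E=∅ | St=[subL(6)]]
5. [T=(λz. 0) | E=∅ | St=[thunk :: subL(6)]]
6. [T=0 | E={z↦thunk(5, ∅)} | St=[subL(6)]]
→ final value 6

Answer: 6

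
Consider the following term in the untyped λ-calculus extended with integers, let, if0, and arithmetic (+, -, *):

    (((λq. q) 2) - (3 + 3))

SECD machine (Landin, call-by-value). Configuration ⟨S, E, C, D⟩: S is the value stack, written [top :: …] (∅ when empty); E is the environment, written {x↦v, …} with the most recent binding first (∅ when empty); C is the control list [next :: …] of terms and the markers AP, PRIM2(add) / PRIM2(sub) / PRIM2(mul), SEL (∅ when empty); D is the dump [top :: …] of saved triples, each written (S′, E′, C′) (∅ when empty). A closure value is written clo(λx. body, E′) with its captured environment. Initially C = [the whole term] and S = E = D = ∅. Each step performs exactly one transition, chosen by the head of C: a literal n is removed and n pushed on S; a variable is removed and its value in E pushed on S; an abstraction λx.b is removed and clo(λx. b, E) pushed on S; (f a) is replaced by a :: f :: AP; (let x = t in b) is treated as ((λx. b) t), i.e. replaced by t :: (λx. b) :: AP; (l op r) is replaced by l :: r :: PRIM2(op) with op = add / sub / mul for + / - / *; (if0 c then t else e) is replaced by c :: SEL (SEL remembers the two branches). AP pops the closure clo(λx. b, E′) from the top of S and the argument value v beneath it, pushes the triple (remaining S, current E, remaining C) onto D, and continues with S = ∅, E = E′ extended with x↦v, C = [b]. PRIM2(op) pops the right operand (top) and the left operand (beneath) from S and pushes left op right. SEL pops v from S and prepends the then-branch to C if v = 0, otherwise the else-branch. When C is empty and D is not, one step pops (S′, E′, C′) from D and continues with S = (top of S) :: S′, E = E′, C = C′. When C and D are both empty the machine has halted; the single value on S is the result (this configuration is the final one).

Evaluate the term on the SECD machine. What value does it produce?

[0] ⟨S=∅; E=∅; C=[(((λq. q) 2) - (3 + 3))]; D=∅⟩
[1] ⟨S=∅; E=∅; C=[((λq. q) 2) :: (3 + 3) :: PRIM2(sub)]; D=∅⟩
[2] ⟨S=∅; E=∅; C=[2 :: (λq. q) :: AP :: (3 + 3) :: PRIM2(sub)]; D=∅⟩
[3] ⟨S=[2]; E=∅; C=[(λq. q) :: AP :: (3 + 3) :: PRIM2(sub)]; D=∅⟩
[4] ⟨S=[clo(λq. q, ∅) :: 2]; E=∅; C=[AP :: (3 + 3) :: PRIM2(sub)]; D=∅⟩
[5] ⟨S=∅; E={q↦2}; C=[q]; D=[(∅, ∅, [(3 + 3) :: PRIM2(sub)])]⟩
[6] ⟨S=[2]; E={q↦2}; C=∅; D=[(∅, ∅, [(3 + 3) :: PRIM2(sub)])]⟩
[7] ⟨S=[2]; E=∅; C=[(3 + 3) :: PRIM2(sub)]; D=∅⟩
[8] ⟨S=[2]; E=∅; C=[3 :: 3 :: PRIM2(add) :: PRIM2(sub)]; D=∅⟩
[9] ⟨S=[3 :: 2]; E=∅; C=[3 :: PRIM2(add) :: PRIM2(sub)]; D=∅⟩
[10] ⟨S=[3 :: 3 :: 2]; E=∅; C=[PRIM2(add) :: PRIM2(sub)]; D=∅⟩
[11] ⟨S=[6 :: 2]; E=∅; C=[PRIM2(sub)]; D=∅⟩
[12] ⟨S=[-4]; E=∅; C=∅; D=∅⟩
→ final value -4

Answer: -4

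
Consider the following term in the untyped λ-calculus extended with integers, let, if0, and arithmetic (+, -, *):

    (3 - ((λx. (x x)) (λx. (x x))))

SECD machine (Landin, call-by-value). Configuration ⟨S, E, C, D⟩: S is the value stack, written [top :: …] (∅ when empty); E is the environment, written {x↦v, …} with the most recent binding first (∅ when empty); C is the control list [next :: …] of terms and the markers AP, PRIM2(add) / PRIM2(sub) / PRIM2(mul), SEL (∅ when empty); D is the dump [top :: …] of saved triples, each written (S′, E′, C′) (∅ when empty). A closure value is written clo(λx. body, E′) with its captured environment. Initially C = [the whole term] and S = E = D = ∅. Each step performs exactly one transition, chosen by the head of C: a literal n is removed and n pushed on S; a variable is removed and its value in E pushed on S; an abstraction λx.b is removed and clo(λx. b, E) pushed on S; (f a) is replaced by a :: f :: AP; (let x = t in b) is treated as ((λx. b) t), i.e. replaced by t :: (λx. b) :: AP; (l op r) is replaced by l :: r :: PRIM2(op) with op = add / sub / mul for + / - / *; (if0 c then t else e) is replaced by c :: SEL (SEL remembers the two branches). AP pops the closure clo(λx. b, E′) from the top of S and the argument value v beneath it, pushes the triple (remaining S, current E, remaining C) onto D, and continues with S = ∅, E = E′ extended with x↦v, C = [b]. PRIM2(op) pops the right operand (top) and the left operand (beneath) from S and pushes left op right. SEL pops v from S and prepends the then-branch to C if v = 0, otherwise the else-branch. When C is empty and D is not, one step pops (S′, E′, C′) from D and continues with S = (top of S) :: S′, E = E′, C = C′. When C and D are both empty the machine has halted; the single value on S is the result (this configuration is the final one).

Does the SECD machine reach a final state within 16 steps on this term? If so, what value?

t=0: <S=∅, E=∅, C=[(3 - ((λx. (x x)) (λx. (x x))))], D=∅>
t=1: <S=∅, E=∅, C=[3 :: ((λx. (x x)) (λx. (x x))) :: PRIM2(sub)], D=∅>
t=2: <S=[3], E=∅, C=[((λx. (x x)) (λx. (x x))) :: PRIM2(sub)], D=∅>
t=3: <S=[3], E=∅, C=[(λx. (x x)) :: (λx. (x x)) :: AP :: PRIM2(sub)], D=∅>
t=4: <S=[clo(λx. (x x), ∅) :: 3], E=∅, C=[(λx. (x x)) :: AP :: PRIM2(sub)], D=∅>
t=5: <S=[clo(λx. (x x), ∅) :: clo(λx. (x x), ∅) :: 3], E=∅, C=[AP :: PRIM2(sub)], D=∅>
t=6: <S=∅, E={x↦clo(λx. (x x), ∅)}, C=[(x x)], D=[([3], ∅, [PRIM2(sub)])]>
t=7: <S=∅, E={x↦clo(λx. (x x), ∅)}, C=[x :: x :: AP], D=[([3], ∅, [PRIM2(sub)])]>
t=8: <S=[clo(λx. (x x), ∅)], E={x↦clo(λx. (x x), ∅)}, C=[x :: AP], D=[([3], ∅, [PRIM2(sub)])]>
t=9: <S=[clo(λx. (x x), ∅) :: clo(λx. (x x), ∅)], E={x↦clo(λx. (x x), ∅)}, C=[AP], D=[([3], ∅, [PRIM2(sub)])]>
t=10: <S=∅, E={x↦clo(λx. (x x), ∅)}, C=[(x x)], D=[(∅, {x↦clo(λx. (x x), ∅)}, ∅) :: ([3], ∅, [PRIM2(sub)])]>
t=11: <S=∅, E={x↦clo(λx. (x x), ∅)}, C=[x :: x :: AP], D=[(∅, {x↦clo(λx. (x x), ∅)}, ∅) :: ([3], ∅, [PRIM2(sub)])]>
t=12: <S=[clo(λx. (x x), ∅)], E={x↦clo(λx. (x x), ∅)}, C=[x :: AP], D=[(∅, {x↦clo(λx. (x x), ∅)}, ∅) :: ([3], ∅, [PRIM2(sub)])]>
t=13: <S=[clo(λx. (x x), ∅) :: clo(λx. (x x), ∅)], E={x↦clo(λx. (x x), ∅)}, C=[AP], D=[(∅, {x↦clo(λx. (x x), ∅)}, ∅) :: ([3], ∅, [PRIM2(sub)])]>
t=14: <S=∅, E={x↦clo(λx. (x x), ∅)}, C=[(x x)], D=[(∅, {x↦clo(λx. (x x), ∅)}, ∅) :: (∅, {x↦clo(λx. (x x), ∅)}, ∅) :: ([3], ∅, [PRIM2(sub)])]>
t=15: <S=∅, E={x↦clo(λx. (x x), ∅)}, C=[x :: x :: AP], D=[(∅, {x↦clo(λx. (x x), ∅)}, ∅) :: (∅, {x↦clo(λx. (x x), ∅)}, ∅) :: ([3], ∅, [PRIM2(sub)])]>
t=16: <S=[clo(λx. (x x), ∅)], E={x↦clo(λx. (x x), ∅)}, C=[x :: AP], D=[(∅, {x↦clo(λx. (x x), ∅)}, ∅) :: (∅, {x↦clo(λx. (x x), ∅)}, ∅) :: ([3], ∅, [PRIM2(sub)])]>
→ 16 transitions taken and the configuration is still not final: no result within 16 steps

Answer: DIVERGES (no final state within 16 steps)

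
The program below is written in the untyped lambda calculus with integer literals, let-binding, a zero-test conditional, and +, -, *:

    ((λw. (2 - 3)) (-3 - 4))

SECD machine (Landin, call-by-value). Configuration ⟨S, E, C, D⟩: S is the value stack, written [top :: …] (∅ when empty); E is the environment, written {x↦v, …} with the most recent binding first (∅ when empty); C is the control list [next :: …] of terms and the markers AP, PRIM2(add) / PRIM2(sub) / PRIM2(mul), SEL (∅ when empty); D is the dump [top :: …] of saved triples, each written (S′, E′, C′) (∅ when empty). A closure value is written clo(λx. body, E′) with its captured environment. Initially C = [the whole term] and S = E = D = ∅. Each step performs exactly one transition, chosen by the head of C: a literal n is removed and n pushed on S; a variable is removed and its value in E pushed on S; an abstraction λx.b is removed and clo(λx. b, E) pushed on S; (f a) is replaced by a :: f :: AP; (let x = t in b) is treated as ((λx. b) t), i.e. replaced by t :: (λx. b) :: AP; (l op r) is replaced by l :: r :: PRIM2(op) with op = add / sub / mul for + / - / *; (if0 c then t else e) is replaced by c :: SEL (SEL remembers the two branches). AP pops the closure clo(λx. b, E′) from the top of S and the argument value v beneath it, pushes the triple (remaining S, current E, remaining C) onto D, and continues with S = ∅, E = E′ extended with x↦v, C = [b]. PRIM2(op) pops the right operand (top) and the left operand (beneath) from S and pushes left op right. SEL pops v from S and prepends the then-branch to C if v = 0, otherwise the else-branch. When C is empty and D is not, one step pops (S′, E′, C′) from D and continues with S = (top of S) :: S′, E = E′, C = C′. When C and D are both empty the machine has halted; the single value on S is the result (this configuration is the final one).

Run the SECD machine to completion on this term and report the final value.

Answer: -1

Machine steps:
0. <S=∅, E=∅, C=[((λw. (2 - 3)) (-3 - 4))], D=∅>
1. <S=∅, E=∅, C=[(-3 - 4) :: (λw. (2 - 3)) :: AP], D=∅>
2. <S=∅, E=∅, C=[-3 :: 4 :: PRIM2(sub) :: (λw. (2 - 3)) :: AP], D=∅>
3. <S=[-3], E=∅, C=[4 :: PRIM2(sub) :: (λw. (2 - 3)) :: AP], D=∅>
4. <S=[4 :: -3], E=∅, C=[PRIM2(sub) :: (λw. (2 - 3)) :: AP], D=∅>
5. <S=[-7], E=∅, C=[(λw. (2 - 3)) :: AP], D=∅>
6. <S=[clo(λw. (2 - 3), ∅) :: -7], E=∅, C=[AP], D=∅>
7. <S=∅, E={w↦-7}, C=[(2 - 3)], D=[(∅, ∅, ∅)]>
8. <S=∅, E={w↦-7}, C=[2 :: 3 :: PRIM2(sub)], D=[(∅, ∅, ∅)]>
9. <S=[2], E={w↦-7}, C=[3 :: PRIM2(sub)], D=[(∅, ∅, ∅)]>
10. <S=[3 :: 2], E={w↦-7}, C=[PRIM2(sub)], D=[(∅, ∅, ∅)]>
11. <S=[-1], E={w↦-7}, C=∅, D=[(∅, ∅, ∅)]>
12. <S=[-1], E=∅, C=∅, D=∅>
→ final value -1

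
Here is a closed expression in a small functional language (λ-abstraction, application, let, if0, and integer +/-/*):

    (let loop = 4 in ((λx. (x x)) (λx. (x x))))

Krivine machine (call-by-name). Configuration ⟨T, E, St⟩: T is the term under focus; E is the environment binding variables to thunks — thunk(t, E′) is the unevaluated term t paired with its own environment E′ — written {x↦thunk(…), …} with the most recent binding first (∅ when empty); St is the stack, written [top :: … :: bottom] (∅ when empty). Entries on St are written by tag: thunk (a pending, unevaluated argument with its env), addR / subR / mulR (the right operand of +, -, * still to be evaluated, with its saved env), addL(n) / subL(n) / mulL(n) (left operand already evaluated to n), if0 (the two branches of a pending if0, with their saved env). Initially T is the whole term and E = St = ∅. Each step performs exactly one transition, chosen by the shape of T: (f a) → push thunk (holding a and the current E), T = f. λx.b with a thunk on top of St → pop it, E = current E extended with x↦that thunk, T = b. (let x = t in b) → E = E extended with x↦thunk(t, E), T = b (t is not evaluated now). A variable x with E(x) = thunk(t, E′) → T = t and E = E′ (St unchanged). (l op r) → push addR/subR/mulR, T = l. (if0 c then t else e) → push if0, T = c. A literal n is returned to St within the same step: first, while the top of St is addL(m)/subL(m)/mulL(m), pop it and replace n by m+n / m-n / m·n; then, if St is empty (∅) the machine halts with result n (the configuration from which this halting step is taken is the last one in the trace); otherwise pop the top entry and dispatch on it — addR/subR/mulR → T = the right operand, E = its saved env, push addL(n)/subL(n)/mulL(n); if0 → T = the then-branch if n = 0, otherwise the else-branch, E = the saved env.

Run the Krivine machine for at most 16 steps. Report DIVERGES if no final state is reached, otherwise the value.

t=0: [T=(let loop = 4 in ((λx. (x x)) (λx. (x x)))) | E=∅ | St=∅]
t=1: [T=((λx. (x x)) (λx. (x x))) | E={loop↦thunk(4, ∅)} | St=∅]
t=2: [T=(λx. (x x)) | E={loop↦thunk(4, ∅)} | St=[thunk]]
t=3: [T=(x x) | E={x↦thunk((λx. (x x)), {loop↦thunk(4, ∅)}), loop↦thunk(4, ∅)} | St=∅]
t=4: [T=x | E={x↦thunk((λx. (x x)), {loop↦thunk(4, ∅)}), loop↦thunk(4, ∅)} | St=[thunk]]
t=5: [T=(λx. (x x)) | E={loop↦thunk(4, ∅)} | St=[thunk]]
t=6: [T=(x x) | E={x↦thunk(x, {x↦thunk((λx. (x x)), {loop↦thunk(4, ∅)}), loop↦thunk(4, ∅)}), loop↦thunk(4, ∅)} | St=∅]
t=7: [T=x | E={x↦thunk(x, {x↦thunk((λx. (x x)), {loop↦thunk(4, ∅)}), loop↦thunk(4, ∅)}), loop↦thunk(4, ∅)} | St=[thunk]]
t=8: [T=x | E={x↦thunk((λx. (x x)), {loop↦thunk(4, ∅)}), loop↦thunk(4, ∅)} | St=[thunk]]
t=9: [T=(λx. (x x)) | E={loop↦thunk(4, ∅)} | St=[thunk]]
t=10: [T=(x x) | E={x↦thunk(x, {x↦thunk(x, {x↦thunk((λx. (x x)), {loop↦thunk(4, ∅)}), loop↦thunk(4, ∅)}), loop↦thunk(4, ∅)}), loop↦thunk(4, ∅)} | St=∅]
t=11: [T=x | E={x↦thunk(x, {x↦thunk(x, {x↦thunk((λx. (x x)), {loop↦thunk(4, ∅)}), loop↦thunk(4, ∅)}), loop↦thunk(4, ∅)}), loop↦thunk(4, ∅)} | St=[thunk]]
t=12: [T=x | E={x↦thunk(x, {x↦thunk((λx. (x x)), {loop↦thunk(4, ∅)}), loop↦thunk(4, ∅)}), loop↦thunk(4, ∅)} | St=[thunk]]
t=13: [T=x | E={x↦thunk((λx. (x x)), {loop↦thunk(4, ∅)}), loop↦thunk(4, ∅)} | St=[thunk]]
t=14: [T=(λx. (x x)) | E={loop↦thunk(4, ∅)} | St=[thunk]]
t=15: [T=(x x) | E={x↦thunk(x, {x↦thunk(x, {x↦thunk(x, {x↦thunk((λx. (x x)), {loop↦thunk(4, ∅)}), loop↦thunk(4, ∅)}), loop↦thunk(4, ∅)}), loop↦thunk(4, ∅)}), loop↦thunk(4, ∅)} | St=∅]
t=16: [T=x | E={x↦thunk(x, {x↦thunk(x, {x↦thunk(x, {x↦thunk((λx. (x x)), {loop↦thunk(4, ∅)}), loop↦thunk(4, ∅)}), loop↦thunk(4, ∅)}), loop↦thunk(4, ∅)}), loop↦thunk(4, ∅)} | St=[thunk]]
→ 16 transitions taken and the configuration is still not final: no result within 16 steps

Answer: DIVERGES (no final state within 16 steps)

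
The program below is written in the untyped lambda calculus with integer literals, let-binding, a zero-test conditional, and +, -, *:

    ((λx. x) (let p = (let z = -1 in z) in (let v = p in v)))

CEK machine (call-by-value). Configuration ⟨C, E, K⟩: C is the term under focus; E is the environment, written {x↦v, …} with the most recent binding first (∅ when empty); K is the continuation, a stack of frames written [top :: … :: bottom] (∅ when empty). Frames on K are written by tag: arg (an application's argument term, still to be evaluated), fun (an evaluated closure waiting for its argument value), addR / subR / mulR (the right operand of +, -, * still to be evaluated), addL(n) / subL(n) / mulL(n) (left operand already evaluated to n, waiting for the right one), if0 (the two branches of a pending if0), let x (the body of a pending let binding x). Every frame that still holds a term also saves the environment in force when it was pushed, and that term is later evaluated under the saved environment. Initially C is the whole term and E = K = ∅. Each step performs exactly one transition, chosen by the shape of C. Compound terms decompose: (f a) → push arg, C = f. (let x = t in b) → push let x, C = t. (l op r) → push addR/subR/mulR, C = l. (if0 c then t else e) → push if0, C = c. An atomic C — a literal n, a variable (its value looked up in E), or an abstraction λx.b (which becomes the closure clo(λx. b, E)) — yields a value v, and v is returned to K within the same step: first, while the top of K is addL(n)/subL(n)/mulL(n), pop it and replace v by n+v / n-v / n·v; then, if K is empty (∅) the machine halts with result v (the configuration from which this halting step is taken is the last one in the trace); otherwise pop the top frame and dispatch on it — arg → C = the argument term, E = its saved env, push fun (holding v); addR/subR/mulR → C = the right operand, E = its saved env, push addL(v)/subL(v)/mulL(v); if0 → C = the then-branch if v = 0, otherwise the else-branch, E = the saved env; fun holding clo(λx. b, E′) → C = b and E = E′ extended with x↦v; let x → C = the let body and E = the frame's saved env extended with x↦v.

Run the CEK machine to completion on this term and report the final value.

Answer: -1

Execution trace:
[0] ⟨C=((λx. x) (let p = (let z = -1 in z) in (let v = p in v))); E=∅; K=∅⟩
[1] ⟨C=(λx. x); E=∅; K=[arg]⟩
[2] ⟨C=(let p = (let z = -1 in z) in (let v = p in v)); E=∅; K=[fun]⟩
[3] ⟨C=(let z = -1 in z); E=∅; K=[let p :: fun]⟩
[4] ⟨C=-1; E=∅; K=[let z :: let p :: fun]⟩
[5] ⟨C=z; E={z↦-1}; K=[let p :: fun]⟩
[6] ⟨C=(let v = p in v); E={p↦-1}; K=[fun]⟩
[7] ⟨C=p; E={p↦-1}; K=[let v :: fun]⟩
[8] ⟨C=v; E={v↦-1, p↦-1}; K=[fun]⟩
[9] ⟨C=x; E={x↦-1}; K=∅⟩
→ final value -1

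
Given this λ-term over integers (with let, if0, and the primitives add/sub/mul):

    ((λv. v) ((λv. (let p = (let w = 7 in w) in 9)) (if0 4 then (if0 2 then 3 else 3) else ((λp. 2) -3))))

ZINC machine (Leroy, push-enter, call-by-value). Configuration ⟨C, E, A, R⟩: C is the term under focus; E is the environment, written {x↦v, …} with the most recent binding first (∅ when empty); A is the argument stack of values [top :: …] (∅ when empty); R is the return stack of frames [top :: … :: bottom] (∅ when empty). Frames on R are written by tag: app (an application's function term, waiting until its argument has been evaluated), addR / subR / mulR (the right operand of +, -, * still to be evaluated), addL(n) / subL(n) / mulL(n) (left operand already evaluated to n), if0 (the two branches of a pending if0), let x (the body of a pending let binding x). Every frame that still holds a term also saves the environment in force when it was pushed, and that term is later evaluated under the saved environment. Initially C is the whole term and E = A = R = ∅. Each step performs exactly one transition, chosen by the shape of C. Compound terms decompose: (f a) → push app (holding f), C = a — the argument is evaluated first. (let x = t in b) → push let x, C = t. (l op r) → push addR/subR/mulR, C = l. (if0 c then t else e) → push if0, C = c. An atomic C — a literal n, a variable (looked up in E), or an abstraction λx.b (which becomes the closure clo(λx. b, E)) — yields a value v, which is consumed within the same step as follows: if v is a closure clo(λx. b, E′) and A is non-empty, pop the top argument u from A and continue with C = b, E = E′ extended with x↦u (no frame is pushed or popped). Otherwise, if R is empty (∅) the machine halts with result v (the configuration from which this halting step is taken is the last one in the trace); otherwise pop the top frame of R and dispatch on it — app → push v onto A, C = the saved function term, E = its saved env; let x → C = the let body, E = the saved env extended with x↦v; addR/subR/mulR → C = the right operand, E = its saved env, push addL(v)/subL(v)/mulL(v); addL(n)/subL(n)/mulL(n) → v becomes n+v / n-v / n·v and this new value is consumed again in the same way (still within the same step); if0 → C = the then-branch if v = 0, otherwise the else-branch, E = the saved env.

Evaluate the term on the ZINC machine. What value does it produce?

Answer: 9

Machine steps:
[0] [C=((λv. v) ((λv. (let p = (let w = 7 in w) in 9)) (if0 4 then (if0 2 then 3 else 3) else ((λp. 2) -3)))) | E=∅ | A=∅ | R=∅]
[1] [C=((λv. (let p = (let w = 7 in w) in 9)) (if0 4 then (if0 2 then 3 else 3) else ((λp. 2) -3))) | E=∅ | A=∅ | R=[app]]
[2] [C=(if0 4 then (if0 2 then 3 else 3) else ((λp. 2) -3)) | E=∅ | A=∅ | R=[app :: app]]
[3] [C=4 | E=∅ | A=∅ | R=[if0 :: app :: app]]
[4] [C=((λp. 2) -3) | E=∅ | A=∅ | R=[app :: app]]
[5] [C=-3 | E=∅ | A=∅ | R=[app :: app :: app]]
[6] [C=(λp. 2) | E=∅ | A=[-3] | R=[app :: app]]
[7] [C=2 | E={p↦-3} | A=∅ | R=[app :: app]]
[8] [C=(λv. (let p = (let w = 7 in w) in 9)) | E=∅ | A=[2] | R=[app]]
[9] [C=(let p = (let w = 7 in w) in 9) | E={v↦2} | A=∅ | R=[app]]
[10] [C=(let w = 7 in w) | E={v↦2} | A=∅ | R=[let p :: app]]
[11] [C=7 | E={v↦2} | A=∅ | R=[let w :: let p :: app]]
[12] [C=w | E={w↦7, v↦2} | A=∅ | R=[let p :: app]]
[13] [C=9 | E={p↦7, v↦2} | A=∅ | R=[app]]
[14] [C=(λv. v) | E=∅ | A=[9] | R=∅]
[15] [C=v | E={v↦9} | A=∅ | R=∅]
→ final value 9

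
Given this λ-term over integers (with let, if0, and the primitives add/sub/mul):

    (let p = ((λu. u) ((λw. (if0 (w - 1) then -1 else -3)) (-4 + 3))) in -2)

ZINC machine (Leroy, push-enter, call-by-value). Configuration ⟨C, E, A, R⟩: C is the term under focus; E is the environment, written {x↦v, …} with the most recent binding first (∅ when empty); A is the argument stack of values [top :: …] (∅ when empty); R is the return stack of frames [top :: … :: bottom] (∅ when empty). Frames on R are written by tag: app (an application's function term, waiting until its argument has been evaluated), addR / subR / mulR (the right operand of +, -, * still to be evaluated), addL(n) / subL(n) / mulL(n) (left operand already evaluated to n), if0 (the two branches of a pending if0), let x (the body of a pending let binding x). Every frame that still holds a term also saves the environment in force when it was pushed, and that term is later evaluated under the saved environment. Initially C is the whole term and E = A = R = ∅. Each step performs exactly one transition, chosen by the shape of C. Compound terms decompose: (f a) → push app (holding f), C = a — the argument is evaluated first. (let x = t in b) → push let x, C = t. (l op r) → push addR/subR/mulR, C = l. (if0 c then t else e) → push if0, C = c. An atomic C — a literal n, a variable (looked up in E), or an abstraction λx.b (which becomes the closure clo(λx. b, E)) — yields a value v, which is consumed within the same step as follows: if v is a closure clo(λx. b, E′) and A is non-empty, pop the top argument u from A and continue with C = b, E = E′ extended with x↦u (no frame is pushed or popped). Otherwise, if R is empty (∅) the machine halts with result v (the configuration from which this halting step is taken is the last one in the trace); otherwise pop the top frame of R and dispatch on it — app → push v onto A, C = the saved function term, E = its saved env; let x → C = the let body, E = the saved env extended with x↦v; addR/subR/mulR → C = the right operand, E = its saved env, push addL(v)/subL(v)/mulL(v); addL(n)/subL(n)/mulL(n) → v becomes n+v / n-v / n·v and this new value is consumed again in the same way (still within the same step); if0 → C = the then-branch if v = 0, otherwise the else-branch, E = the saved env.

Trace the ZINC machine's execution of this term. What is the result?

Answer: -2

Execution trace:
0. <C=(let p = ((λu. u) ((λw. (if0 (w - 1) then -1 else -3)) (-4 + 3))) in -2), E=∅, A=∅, R=∅>
1. <C=((λu. u) ((λw. (if0 (w - 1) then -1 else -3)) (-4 + 3))), E=∅, A=∅, R=[let p]>
2. <C=((λw. (if0 (w - 1) then -1 else -3)) (-4 + 3)), E=∅, A=∅, R=[app :: let p]>
3. <C=(-4 + 3), E=∅, A=∅, R=[app :: app :: let p]>
4. <C=-4, E=∅, A=∅, R=[addR :: app :: app :: let p]>
5. <C=3, E=∅, A=∅, R=[addL(-4) :: app :: app :: let p]>
6. <C=(λw. (if0 (w - 1) then -1 else -3)), E=∅, A=[-1], R=[app :: let p]>
7. <C=(if0 (w - 1) then -1 else -3), E={w↦-1}, A=∅, R=[app :: let p]>
8. <C=(w - 1), E={w↦-1}, A=∅, R=[if0 :: app :: let p]>
9. <C=w, E={w↦-1}, A=∅, R=[subR :: if0 :: app :: let p]>
10. <C=1, E={w↦-1}, A=∅, R=[subL(-1) :: if0 :: app :: let p]>
11. <C=-3, E={w↦-1}, A=∅, R=[app :: let p]>
12. <C=(λu. u), E=∅, A=[-3], R=[let p]>
13. <C=u, E={u↦-3}, A=∅, R=[let p]>
14. <C=-2, E={p↦-3}, A=∅, R=∅>
→ final value -2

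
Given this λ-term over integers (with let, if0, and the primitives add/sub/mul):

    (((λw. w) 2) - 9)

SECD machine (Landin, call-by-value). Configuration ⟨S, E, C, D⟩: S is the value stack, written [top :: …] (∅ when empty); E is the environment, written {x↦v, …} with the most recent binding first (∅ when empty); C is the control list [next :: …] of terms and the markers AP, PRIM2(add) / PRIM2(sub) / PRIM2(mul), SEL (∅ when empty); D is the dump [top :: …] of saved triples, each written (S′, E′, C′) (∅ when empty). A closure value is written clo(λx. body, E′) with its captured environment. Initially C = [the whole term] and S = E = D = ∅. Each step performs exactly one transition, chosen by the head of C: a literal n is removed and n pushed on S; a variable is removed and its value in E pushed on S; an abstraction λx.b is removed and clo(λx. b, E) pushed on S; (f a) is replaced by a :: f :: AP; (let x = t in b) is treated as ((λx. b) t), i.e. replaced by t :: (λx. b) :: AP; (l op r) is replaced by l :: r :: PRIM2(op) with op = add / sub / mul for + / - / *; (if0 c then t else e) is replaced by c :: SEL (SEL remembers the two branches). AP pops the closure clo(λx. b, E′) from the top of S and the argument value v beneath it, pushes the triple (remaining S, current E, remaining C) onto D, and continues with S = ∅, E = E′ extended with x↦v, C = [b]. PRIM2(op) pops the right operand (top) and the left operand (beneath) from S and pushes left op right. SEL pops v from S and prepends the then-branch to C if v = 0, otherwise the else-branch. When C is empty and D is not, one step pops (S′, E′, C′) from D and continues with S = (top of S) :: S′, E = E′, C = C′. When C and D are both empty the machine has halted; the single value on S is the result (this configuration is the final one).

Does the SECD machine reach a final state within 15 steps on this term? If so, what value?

Answer: -7

Machine steps:
0. <S=∅, E=∅, C=[(((λw. w) 2) - 9)], D=∅>
1. <S=∅, E=∅, C=[((λw. w) 2) :: 9 :: PRIM2(sub)], D=∅>
2. <S=∅, E=∅, C=[2 :: (λw. w) :: AP :: 9 :: PRIM2(sub)], D=∅>
3. <S=[2], E=∅, C=[(λw. w) :: AP :: 9 :: PRIM2(sub)], D=∅>
4. <S=[clo(λw. w, ∅) :: 2], E=∅, C=[AP :: 9 :: PRIM2(sub)], D=∅>
5. <S=∅, E={w↦2}, C=[w], D=[(∅, ∅, [9 :: PRIM2(sub)])]>
6. <S=[2], E={w↦2}, C=∅, D=[(∅, ∅, [9 :: PRIM2(sub)])]>
7. <S=[2], E=∅, C=[9 :: PRIM2(sub)], D=∅>
8. <S=[9 :: 2], E=∅, C=[PRIM2(sub)], D=∅>
9. <S=[-7], E=∅, C=∅, D=∅>
→ final value -7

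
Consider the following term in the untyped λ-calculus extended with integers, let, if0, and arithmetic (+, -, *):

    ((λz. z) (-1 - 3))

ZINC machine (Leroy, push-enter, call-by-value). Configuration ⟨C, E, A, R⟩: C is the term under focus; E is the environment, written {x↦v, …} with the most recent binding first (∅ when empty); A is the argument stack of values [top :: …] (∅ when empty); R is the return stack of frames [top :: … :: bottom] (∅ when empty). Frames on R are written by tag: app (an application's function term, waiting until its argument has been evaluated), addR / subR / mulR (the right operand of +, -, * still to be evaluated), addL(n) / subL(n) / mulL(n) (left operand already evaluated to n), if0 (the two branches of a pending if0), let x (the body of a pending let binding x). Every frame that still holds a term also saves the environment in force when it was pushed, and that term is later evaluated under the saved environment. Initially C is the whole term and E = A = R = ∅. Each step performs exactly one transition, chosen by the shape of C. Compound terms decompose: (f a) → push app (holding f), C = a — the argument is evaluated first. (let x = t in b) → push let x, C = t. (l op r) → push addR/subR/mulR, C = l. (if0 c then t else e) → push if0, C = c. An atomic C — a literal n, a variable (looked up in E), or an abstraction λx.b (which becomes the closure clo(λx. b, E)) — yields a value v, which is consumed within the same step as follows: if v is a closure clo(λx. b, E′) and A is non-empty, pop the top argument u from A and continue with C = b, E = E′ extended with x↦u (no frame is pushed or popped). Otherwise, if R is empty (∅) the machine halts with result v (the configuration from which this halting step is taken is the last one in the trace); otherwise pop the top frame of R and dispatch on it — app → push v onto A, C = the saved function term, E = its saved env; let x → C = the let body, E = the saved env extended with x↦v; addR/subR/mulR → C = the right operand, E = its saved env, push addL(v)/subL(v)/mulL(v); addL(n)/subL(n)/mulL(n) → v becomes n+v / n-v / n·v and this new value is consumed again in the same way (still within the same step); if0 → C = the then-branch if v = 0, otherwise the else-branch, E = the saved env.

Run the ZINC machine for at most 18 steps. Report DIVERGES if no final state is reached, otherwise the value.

Answer: -4

Derivation:
[0] [C=((λz. z) (-1 - 3)) | E=∅ | A=∅ | R=∅]
[1] [C=(-1 - 3) | E=∅ | A=∅ | R=[app]]
[2] [C=-1 | E=∅ | A=∅ | R=[subR :: app]]
[3] [C=3 | E=∅ | A=∅ | R=[subL(-1) :: app]]
[4] [C=(λz. z) | E=∅ | A=[-4] | R=∅]
[5] [C=z | E={z↦-4} | A=∅ | R=∅]
→ final value -4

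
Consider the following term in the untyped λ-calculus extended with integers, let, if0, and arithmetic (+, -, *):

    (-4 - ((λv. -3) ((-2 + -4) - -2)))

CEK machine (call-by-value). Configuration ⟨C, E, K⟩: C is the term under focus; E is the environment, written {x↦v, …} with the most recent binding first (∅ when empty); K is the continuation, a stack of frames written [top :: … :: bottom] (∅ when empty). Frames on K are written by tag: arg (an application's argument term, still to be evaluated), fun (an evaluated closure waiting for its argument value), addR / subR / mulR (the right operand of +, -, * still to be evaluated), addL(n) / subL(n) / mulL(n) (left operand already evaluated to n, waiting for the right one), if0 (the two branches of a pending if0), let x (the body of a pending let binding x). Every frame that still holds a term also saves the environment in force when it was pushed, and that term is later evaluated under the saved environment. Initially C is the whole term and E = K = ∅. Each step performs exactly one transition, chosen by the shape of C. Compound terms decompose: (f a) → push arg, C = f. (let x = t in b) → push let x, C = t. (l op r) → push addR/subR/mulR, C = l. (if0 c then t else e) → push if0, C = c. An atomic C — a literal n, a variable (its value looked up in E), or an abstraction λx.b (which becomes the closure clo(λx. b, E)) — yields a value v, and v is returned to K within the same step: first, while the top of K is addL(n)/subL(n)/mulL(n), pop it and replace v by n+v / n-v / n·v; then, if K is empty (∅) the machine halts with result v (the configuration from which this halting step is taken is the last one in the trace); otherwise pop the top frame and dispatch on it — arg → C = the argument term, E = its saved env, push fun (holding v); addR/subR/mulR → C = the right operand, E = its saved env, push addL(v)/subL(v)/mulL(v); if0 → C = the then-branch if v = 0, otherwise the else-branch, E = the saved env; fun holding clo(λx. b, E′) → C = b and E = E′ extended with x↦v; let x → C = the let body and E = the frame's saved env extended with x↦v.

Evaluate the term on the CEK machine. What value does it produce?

Answer: -1

Execution trace:
t=0: [C=(-4 - ((λv. -3) ((-2 + -4) - -2))) | E=∅ | K=∅]
t=1: [C=-4 | E=∅ | K=[subR]]
t=2: [C=((λv. -3) ((-2 + -4) - -2)) | E=∅ | K=[subL(-4)]]
t=3: [C=(λv. -3) | E=∅ | K=[arg :: subL(-4)]]
t=4: [C=((-2 + -4) - -2) | E=∅ | K=[fun :: subL(-4)]]
t=5: [C=(-2 + -4) | E=∅ | K=[subR :: fun :: subL(-4)]]
t=6: [C=-2 | E=∅ | K=[addR :: subR :: fun :: subL(-4)]]
t=7: [C=-4 | E=∅ | K=[addL(-2) :: subR :: fun :: subL(-4)]]
t=8: [C=-2 | E=∅ | K=[subL(-6) :: fun :: subL(-4)]]
t=9: [C=-3 | E={v↦-4} | K=[subL(-4)]]
→ final value -1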